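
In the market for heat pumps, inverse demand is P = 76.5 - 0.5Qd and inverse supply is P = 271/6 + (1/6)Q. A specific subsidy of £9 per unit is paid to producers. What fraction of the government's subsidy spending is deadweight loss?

DWL / government spending = 27/242

Pre-subsidy: 76.5 - 0.5Q = 271/6 + (1/6)Q gives Q* = 47 and P* = 53.
With the subsidy, sellers receive Ps = Pb + 9 for each unit, where Pb is the price buyers pay.
On the curves, Pb = 76.5 - 0.5Q and Ps = 271/6 + (1/6)Q; the wedge Ps − Pb = 9 gives 271/6 + (1/6)Q − (76.5 - 0.5Q) = 9, so Q' = 60.5.
Then Pb = 76.5 − 0.5·60.5 = 46.25 and Ps = 271/6 + (1/6)·60.5 = 55.25.
ΔCS = ½(47 + 60.5)(53 − 46.25) = 362.8125; ΔPS = ½(47 + 60.5)(55.25 − 53) = 120.9375.
Government spending = 9 × 60.5 = 544.5.
DWL = ½ × 9 × (60.5 − 47) = 60.75; fraction = 60.75 / 544.5 = 27/242.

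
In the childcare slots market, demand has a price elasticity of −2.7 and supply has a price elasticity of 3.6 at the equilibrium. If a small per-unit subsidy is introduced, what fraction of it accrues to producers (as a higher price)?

For a small subsidy around the equilibrium, the benefit split depends on the relative slopes, which at a point are proportional to the elasticities.
Buyer share = εs/(εs + |εd|) = 3.6/(3.6 + 2.7) = 4/7; seller share = |εd|/(εs + |εd|) = 3/7.
So producers capture 3/7 of the subsidy.

Producer share = 3/7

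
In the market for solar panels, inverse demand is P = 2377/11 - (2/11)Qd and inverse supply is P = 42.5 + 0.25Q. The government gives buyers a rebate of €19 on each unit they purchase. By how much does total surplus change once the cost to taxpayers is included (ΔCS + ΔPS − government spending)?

Net change in total surplus = -€418

Pre-subsidy: 2377/11 - (2/11)Q = 42.5 + 0.25Q gives Q* = 402 and P* = 143.
With the rebate, buyers effectively pay Pb = Ps − 19, where Ps is the price sellers receive.
On the curves, Pb = 2377/11 - (2/11)Q and Ps = 42.5 + 0.25Q; the wedge Ps − Pb = 19 gives 42.5 + 0.25Q − (2377/11 - (2/11)Q) = 19, so Q' = 446.
Then Pb = 2377/11 − (2/11)·446 = 135 and Ps = 42.5 + 0.25·446 = 154.
ΔCS = ½(402 + 446)(143 − 135) = 3392; ΔPS = ½(402 + 446)(154 − 143) = 4664.
Government spending = 19 × 446 = 8474.
Net change = 3392 + 4664 − 8474 = -418. The loss equals the DWL triangle ½·19·44.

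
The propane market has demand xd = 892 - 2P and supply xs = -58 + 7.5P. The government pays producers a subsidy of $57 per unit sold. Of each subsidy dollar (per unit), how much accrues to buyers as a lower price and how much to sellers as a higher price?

Pre-subsidy: 892 - 2P = -58 + 7.5P gives P* = 100, x* = 692.
With the subsidy, sellers receive Ps = Pb + 57 for each unit, where Pb is the price buyers pay.
Supply in terms of Pb becomes xs = -58 + 7.5(Pb + 57) = 369.5 + 7.5Pb. Setting this equal to demand: 892 - 2Pb = 369.5 + 7.5Pb, so Pb = 55.
Sellers receive Ps = 55 + 57 = 112; x' = 892 − 2·55 = 782.
Buyers' price falls by P* − Pb = 100 − 55 = 45; sellers' price rises by Ps − P* = 112 − 100 = 12.

Buyers gain $45 per unit; sellers gain $12 per unit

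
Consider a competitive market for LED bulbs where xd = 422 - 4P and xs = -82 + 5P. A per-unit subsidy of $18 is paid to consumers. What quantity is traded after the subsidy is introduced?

Pre-subsidy: 422 - 4P = -82 + 5P gives P* = 56, x* = 198.
With the rebate, buyers effectively pay Pb = Ps − 18, where Ps is the price sellers receive.
Demand in terms of Ps becomes xd = 422 − 4(Ps − 18) = 494 - 4Ps. Setting this equal to supply: 494 - 4Ps = -82 + 5Ps, so Ps = 64.
Buyers pay Pb = 64 − 18 = 46; x' = -82 + 5·64 = 238.

x' = 238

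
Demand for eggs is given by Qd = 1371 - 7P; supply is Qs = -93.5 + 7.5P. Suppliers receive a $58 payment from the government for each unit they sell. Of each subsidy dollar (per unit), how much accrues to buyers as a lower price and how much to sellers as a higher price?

Buyers gain $30 per unit; sellers gain $28 per unit

Pre-subsidy: 1371 - 7P = -93.5 + 7.5P gives P* = 101, Q* = 664.
With the subsidy, sellers receive Ps = Pb + 58 for each unit, where Pb is the price buyers pay.
Supply in terms of Pb becomes Qs = -93.5 + 7.5(Pb + 58) = 341.5 + 7.5Pb. Setting this equal to demand: 1371 - 7Pb = 341.5 + 7.5Pb, so Pb = 71.
Sellers receive Ps = 71 + 58 = 129; Q' = 1371 − 7·71 = 874.
Buyers' price falls by P* − Pb = 101 − 71 = 30; sellers' price rises by Ps − P* = 129 − 101 = 28.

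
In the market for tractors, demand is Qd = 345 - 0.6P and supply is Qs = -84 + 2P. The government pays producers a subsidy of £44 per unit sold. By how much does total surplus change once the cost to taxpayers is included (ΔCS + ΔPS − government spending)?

Pre-subsidy: 345 - 0.6P = -84 + 2P gives P* = 165, Q* = 246.
With the subsidy, sellers receive Ps = Pb + 44 for each unit, where Pb is the price buyers pay.
Supply in terms of Pb becomes Qs = -84 + 2(Pb + 44) = 4 + 2Pb. Setting this equal to demand: 345 - 0.6Pb = 4 + 2Pb, so Pb = 1705/13.
Sellers receive Ps = 1705/13 + 44 = 2277/13; Q' = 345 − 0.6·(1705/13) = 3462/13.
ΔCS = ½(246 + 3462/13)(165 − 1705/13) = 1465200/169; ΔPS = ½(246 + 3462/13)(2277/13 − 165) = 439560/169.
Government spending = 44 × 3462/13 = 152328/13.
Net change = 1465200/169 + 439560/169 − 152328/13 = -5808/13. The loss equals the DWL triangle ½·44·264/13.

Net change in total surplus = -5808/13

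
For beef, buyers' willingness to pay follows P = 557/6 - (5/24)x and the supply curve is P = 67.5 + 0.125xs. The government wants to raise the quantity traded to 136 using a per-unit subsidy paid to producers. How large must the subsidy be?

At x = 136, from the demand curve buyers pay Pb = 557/6 − (5/24)·136 = 64.5; from the supply curve sellers need Ps = 67.5 + 0.125·136 = 84.5.
The subsidy must fill the gap: s = Ps − Pb = 84.5 − 64.5 = 20.

Required subsidy s = 20 per unit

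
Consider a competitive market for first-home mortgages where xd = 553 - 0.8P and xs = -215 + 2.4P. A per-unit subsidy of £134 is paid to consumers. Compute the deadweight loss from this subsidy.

Deadweight loss = £5386.8

Pre-subsidy: 553 - 0.8P = -215 + 2.4P gives P* = 240, x* = 361.
With the rebate, buyers effectively pay Pb = Ps − 134, where Ps is the price sellers receive.
Demand in terms of Ps becomes xd = 553 − 0.8(Ps − 134) = 660.2 - 0.8Ps. Setting this equal to supply: 660.2 - 0.8Ps = -215 + 2.4Ps, so Ps = 273.5.
Buyers pay Pb = 273.5 − 134 = 139.5; x' = -215 + 2.4·273.5 = 441.4.
The subsidy expands output by 441.4 − 361 = 80.4 past the efficient level; on those units the gap between marginal cost and willingness to pay runs from 0 up to 134.
DWL = ½ × 134 × 80.4 = 5386.8.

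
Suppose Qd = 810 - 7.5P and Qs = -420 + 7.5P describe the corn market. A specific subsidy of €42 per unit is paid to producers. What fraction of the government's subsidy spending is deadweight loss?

DWL / government spending = 21/94

Pre-subsidy: 810 - 7.5P = -420 + 7.5P gives P* = 82, Q* = 195.
With the subsidy, sellers receive Ps = Pb + 42 for each unit, where Pb is the price buyers pay.
Supply in terms of Pb becomes Qs = -420 + 7.5(Pb + 42) = -105 + 7.5Pb. Setting this equal to demand: 810 - 7.5Pb = -105 + 7.5Pb, so Pb = 61.
Sellers receive Ps = 61 + 42 = 103; Q' = 810 − 7.5·61 = 352.5.
ΔCS = ½(195 + 352.5)(82 − 61) = 5748.75; ΔPS = ½(195 + 352.5)(103 − 82) = 5748.75.
Government spending = 42 × 352.5 = 14805.
DWL = ½ × 42 × (352.5 − 195) = 3307.5; fraction = 3307.5 / 14805 = 21/94.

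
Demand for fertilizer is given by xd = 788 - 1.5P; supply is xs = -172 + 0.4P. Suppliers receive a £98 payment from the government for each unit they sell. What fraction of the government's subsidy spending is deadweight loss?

DWL / government spending = 147/580

Pre-subsidy: 788 - 1.5P = -172 + 0.4P gives P* = 9600/19, x* = 572/19.
With the subsidy, sellers receive Ps = Pb + 98 for each unit, where Pb is the price buyers pay.
Supply in terms of Pb becomes xs = -172 + 0.4(Pb + 98) = -132.8 + 0.4Pb. Setting this equal to demand: 788 - 1.5Pb = -132.8 + 0.4Pb, so Pb = 9208/19.
Sellers receive Ps = 9208/19 + 98 = 11070/19; x' = 788 − 1.5·(9208/19) = 1160/19.
ΔCS = ½(572/19 + 1160/19)(9600/19 − 9208/19) = 339472/361; ΔPS = ½(572/19 + 1160/19)(11070/19 − 9600/19) = 1273020/361.
Government spending = 98 × 1160/19 = 113680/19.
DWL = ½ × 98 × (1160/19 − 572/19) = 28812/19; fraction = (28812/19) / (113680/19) = 147/580.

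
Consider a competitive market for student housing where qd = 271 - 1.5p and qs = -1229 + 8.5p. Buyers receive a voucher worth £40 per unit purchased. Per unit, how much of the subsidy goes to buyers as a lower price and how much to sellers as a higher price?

Buyers gain £34 per unit; sellers gain £6 per unit

Pre-subsidy: 271 - 1.5p = -1229 + 8.5p gives p* = 150, q* = 46.
With the rebate, buyers effectively pay pb = ps − 40, where ps is the price sellers receive.
Demand in terms of ps becomes qd = 271 − 1.5(ps − 40) = 331 - 1.5ps. Setting this equal to supply: 331 - 1.5ps = -1229 + 8.5ps, so ps = 156.
Buyers pay pb = 156 − 40 = 116; q' = -1229 + 8.5·156 = 97.
Buyers' price falls by p* − pb = 150 − 116 = 34; sellers' price rises by ps − p* = 156 − 150 = 6.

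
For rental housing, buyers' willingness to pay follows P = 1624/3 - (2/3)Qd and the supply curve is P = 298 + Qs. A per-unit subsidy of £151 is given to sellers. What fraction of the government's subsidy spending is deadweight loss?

Pre-subsidy: 1624/3 - (2/3)Q = 298 + Q gives Q* = 146 and P* = 444.
With the subsidy, sellers receive Ps = Pb + 151 for each unit, where Pb is the price buyers pay.
On the curves, Pb = 1624/3 - (2/3)Q and Ps = 298 + Q; the wedge Ps − Pb = 151 gives 298 + Q − (1624/3 - (2/3)Q) = 151, so Q' = 236.6.
Then Pb = 1624/3 − (2/3)·236.6 = 383.6 and Ps = 298 + 1·236.6 = 534.6.
ΔCS = ½(146 + 236.6)(444 − 383.6) = 11554.52; ΔPS = ½(146 + 236.6)(534.6 − 444) = 17331.78.
Government spending = 151 × 236.6 = 35726.6.
DWL = ½ × 151 × (236.6 − 146) = 6840.3; fraction = 6840.3 / 35726.6 = 453/2366.

DWL / government spending = 453/2366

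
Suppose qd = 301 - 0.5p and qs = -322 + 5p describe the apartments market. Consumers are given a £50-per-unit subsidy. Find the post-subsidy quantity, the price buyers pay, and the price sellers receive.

q' = 2938/11; buyers pay 746/11; sellers receive 1296/11

Pre-subsidy: 301 - 0.5p = -322 + 5p gives p* = 1246/11, q* = 2688/11.
With the rebate, buyers effectively pay pb = ps − 50, where ps is the price sellers receive.
Demand in terms of ps becomes qd = 301 − 0.5(ps − 50) = 326 - 0.5ps. Setting this equal to supply: 326 - 0.5ps = -322 + 5ps, so ps = 1296/11.
Buyers pay pb = 1296/11 − 50 = 746/11; q' = -322 + 5·(1296/11) = 2938/11.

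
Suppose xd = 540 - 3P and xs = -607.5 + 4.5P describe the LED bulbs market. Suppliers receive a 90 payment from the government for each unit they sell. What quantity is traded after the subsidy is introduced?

Pre-subsidy: 540 - 3P = -607.5 + 4.5P gives P* = 153, x* = 81.
With the subsidy, sellers receive Ps = Pb + 90 for each unit, where Pb is the price buyers pay.
Supply in terms of Pb becomes xs = -607.5 + 4.5(Pb + 90) = -202.5 + 4.5Pb. Setting this equal to demand: 540 - 3Pb = -202.5 + 4.5Pb, so Pb = 99.
Sellers receive Ps = 99 + 90 = 189; x' = 540 − 3·99 = 243.

x' = 243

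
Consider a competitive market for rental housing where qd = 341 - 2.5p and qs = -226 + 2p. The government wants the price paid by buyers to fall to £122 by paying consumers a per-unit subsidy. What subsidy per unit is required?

Required subsidy s = £9 per unit

At a buyer price of 122, quantity demanded is 341 − 2.5·122 = 36.
Sellers supply 36 only when they receive ps with -226 + 2·ps = 36, i.e. ps = 131.
s = ps − pb = 131 − 122 = 9.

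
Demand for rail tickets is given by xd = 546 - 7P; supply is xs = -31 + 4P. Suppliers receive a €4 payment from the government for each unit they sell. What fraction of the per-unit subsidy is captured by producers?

Producer share = 7/11

Pre-subsidy: 546 - 7P = -31 + 4P gives P* = 577/11, x* = 1967/11.
With the subsidy, sellers receive Ps = Pb + 4 for each unit, where Pb is the price buyers pay.
Supply in terms of Pb becomes xs = -31 + 4(Pb + 4) = -15 + 4Pb. Setting this equal to demand: 546 - 7Pb = -15 + 4Pb, so Pb = 51.
Sellers receive Ps = 51 + 4 = 55; x' = 546 − 7·51 = 189.
Buyers' price falls by P* − Pb = 577/11 − 51 = 16/11; sellers' price rises by Ps − P* = 55 − 577/11 = 28/11.
So producers capture (28/11)/4 = 7/11 of each unit of subsidy.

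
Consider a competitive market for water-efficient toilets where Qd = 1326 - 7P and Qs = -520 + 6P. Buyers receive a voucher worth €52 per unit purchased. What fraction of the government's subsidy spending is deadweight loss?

Pre-subsidy: 1326 - 7P = -520 + 6P gives P* = 142, Q* = 332.
With the rebate, buyers effectively pay Pb = Ps − 52, where Ps is the price sellers receive.
Demand in terms of Ps becomes Qd = 1326 − 7(Ps − 52) = 1690 - 7Ps. Setting this equal to supply: 1690 - 7Ps = -520 + 6Ps, so Ps = 170.
Buyers pay Pb = 170 − 52 = 118; Q' = -520 + 6·170 = 500.
ΔCS = ½(332 + 500)(142 − 118) = 9984; ΔPS = ½(332 + 500)(170 − 142) = 11648.
Government spending = 52 × 500 = 26000.
DWL = ½ × 52 × (500 − 332) = 4368; fraction = 4368 / 26000 = 0.168.

DWL / government spending = 0.168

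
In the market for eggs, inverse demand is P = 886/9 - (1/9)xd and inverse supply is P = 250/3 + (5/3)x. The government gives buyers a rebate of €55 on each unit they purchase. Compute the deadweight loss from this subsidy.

Deadweight loss = €850.78125

Pre-subsidy: 886/9 - (1/9)x = 250/3 + (5/3)x gives x* = 8.5 and P* = 97.5.
With the rebate, buyers effectively pay Pb = Ps − 55, where Ps is the price sellers receive.
On the curves, Pb = 886/9 - (1/9)x and Ps = 250/3 + (5/3)x; the wedge Ps − Pb = 55 gives 250/3 + (5/3)x − (886/9 - (1/9)x) = 55, so x' = 39.4375.
Then Pb = 886/9 − (1/9)·39.4375 = 94.0625 and Ps = 250/3 + (5/3)·39.4375 = 149.0625.
The subsidy expands output by 39.4375 − 8.5 = 30.9375 past the efficient level; on those units the gap between marginal cost and willingness to pay runs from 0 up to 55.
DWL = ½ × 55 × 30.9375 = 850.78125.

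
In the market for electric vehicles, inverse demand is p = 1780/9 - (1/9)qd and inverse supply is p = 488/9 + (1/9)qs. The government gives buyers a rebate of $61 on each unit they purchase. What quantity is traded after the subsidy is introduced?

q' = 920.5

Pre-subsidy: 1780/9 - (1/9)q = 488/9 + (1/9)q gives q* = 646 and p* = 126.
With the rebate, buyers effectively pay pb = ps − 61, where ps is the price sellers receive.
On the curves, pb = 1780/9 - (1/9)q and ps = 488/9 + (1/9)q; the wedge ps − pb = 61 gives 488/9 + (1/9)q − (1780/9 - (1/9)q) = 61, so q' = 920.5.
Then pb = 1780/9 − (1/9)·920.5 = 95.5 and ps = 488/9 + (1/9)·920.5 = 156.5.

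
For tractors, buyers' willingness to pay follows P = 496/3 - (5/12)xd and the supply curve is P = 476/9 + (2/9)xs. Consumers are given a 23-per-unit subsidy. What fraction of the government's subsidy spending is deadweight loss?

Pre-subsidy: 496/3 - (5/12)x = 476/9 + (2/9)x gives x* = 176 and P* = 92.
With the rebate, buyers effectively pay Pb = Ps − 23, where Ps is the price sellers receive.
On the curves, Pb = 496/3 - (5/12)x and Ps = 476/9 + (2/9)x; the wedge Ps − Pb = 23 gives 476/9 + (2/9)x − (496/3 - (5/12)x) = 23, so x' = 212.
Then Pb = 496/3 − (5/12)·212 = 77 and Ps = 476/9 + (2/9)·212 = 100.
ΔCS = ½(176 + 212)(92 − 77) = 2910; ΔPS = ½(176 + 212)(100 − 92) = 1552.
Government spending = 23 × 212 = 4876.
DWL = ½ × 23 × (212 − 176) = 414; fraction = 414 / 4876 = 9/106.

DWL / government spending = 9/106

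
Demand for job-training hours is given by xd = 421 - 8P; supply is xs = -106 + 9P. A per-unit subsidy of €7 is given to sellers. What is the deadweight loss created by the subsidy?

Pre-subsidy: 421 - 8P = -106 + 9P gives P* = 31, x* = 173.
With the subsidy, sellers receive Ps = Pb + 7 for each unit, where Pb is the price buyers pay.
Supply in terms of Pb becomes xs = -106 + 9(Pb + 7) = -43 + 9Pb. Setting this equal to demand: 421 - 8Pb = -43 + 9Pb, so Pb = 464/17.
Sellers receive Ps = 464/17 + 7 = 583/17; x' = 421 − 8·(464/17) = 3445/17.
The subsidy expands output by 3445/17 − 173 = 504/17 past the efficient level; on those units the gap between marginal cost and willingness to pay runs from 0 up to 7.
DWL = ½ × 7 × 504/17 = 1764/17.

Deadweight loss = 1764/17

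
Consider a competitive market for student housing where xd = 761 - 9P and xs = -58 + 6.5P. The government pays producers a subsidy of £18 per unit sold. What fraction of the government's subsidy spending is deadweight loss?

Pre-subsidy: 761 - 9P = -58 + 6.5P gives P* = 1638/31, x* = 8849/31.
With the subsidy, sellers receive Ps = Pb + 18 for each unit, where Pb is the price buyers pay.
Supply in terms of Pb becomes xs = -58 + 6.5(Pb + 18) = 59 + 6.5Pb. Setting this equal to demand: 761 - 9Pb = 59 + 6.5Pb, so Pb = 1404/31.
Sellers receive Ps = 1404/31 + 18 = 1962/31; x' = 761 − 9·(1404/31) = 10955/31.
ΔCS = ½(8849/31 + 10955/31)(1638/31 − 1404/31) = 2317068/961; ΔPS = ½(8849/31 + 10955/31)(1962/31 − 1638/31) = 3208248/961.
Government spending = 18 × 10955/31 = 197190/31.
DWL = ½ × 18 × (10955/31 − 8849/31) = 18954/31; fraction = (18954/31) / (197190/31) = 1053/10955.

DWL / government spending = 1053/10955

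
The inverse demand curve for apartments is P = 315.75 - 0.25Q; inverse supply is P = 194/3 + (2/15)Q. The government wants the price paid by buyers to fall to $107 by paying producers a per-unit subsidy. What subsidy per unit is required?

Required subsidy s = $69 per unit

At a buyer price of 107, quantity demanded is 1263 − 4·107 = 835.
Sellers supply 835 only when they receive Ps = 194/3 + (2/15)·835 = 176.
s = Ps − Pb = 176 − 107 = 69.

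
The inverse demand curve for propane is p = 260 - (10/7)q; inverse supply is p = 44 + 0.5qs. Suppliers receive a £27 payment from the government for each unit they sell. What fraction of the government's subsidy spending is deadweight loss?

DWL / government spending = 1/18

Pre-subsidy: 260 - (10/7)q = 44 + 0.5q gives q* = 112 and p* = 100.
With the subsidy, sellers receive ps = pb + 27 for each unit, where pb is the price buyers pay.
On the curves, pb = 260 - (10/7)q and ps = 44 + 0.5q; the wedge ps − pb = 27 gives 44 + 0.5q − (260 - (10/7)q) = 27, so q' = 126.
Then pb = 260 − (10/7)·126 = 80 and ps = 44 + 0.5·126 = 107.
ΔCS = ½(112 + 126)(100 − 80) = 2380; ΔPS = ½(112 + 126)(107 − 100) = 833.
Government spending = 27 × 126 = 3402.
DWL = ½ × 27 × (126 − 112) = 189; fraction = 189 / 3402 = 1/18.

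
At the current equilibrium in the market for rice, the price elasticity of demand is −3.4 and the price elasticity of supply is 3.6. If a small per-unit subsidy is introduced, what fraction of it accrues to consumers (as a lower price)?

Consumer share = 18/35

For a small subsidy around the equilibrium, the benefit split depends on the relative slopes, which at a point are proportional to the elasticities.
Buyer share = εs/(εs + |εd|) = 3.6/(3.6 + 3.4) = 18/35; seller share = |εd|/(εs + |εd|) = 17/35.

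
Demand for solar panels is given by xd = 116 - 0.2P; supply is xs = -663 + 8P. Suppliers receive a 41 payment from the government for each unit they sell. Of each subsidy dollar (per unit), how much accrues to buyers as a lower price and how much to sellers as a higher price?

Pre-subsidy: 116 - 0.2P = -663 + 8P gives P* = 95, x* = 97.
With the subsidy, sellers receive Ps = Pb + 41 for each unit, where Pb is the price buyers pay.
Supply in terms of Pb becomes xs = -663 + 8(Pb + 41) = -335 + 8Pb. Setting this equal to demand: 116 - 0.2Pb = -335 + 8Pb, so Pb = 55.
Sellers receive Ps = 55 + 41 = 96; x' = 116 − 0.2·55 = 105.
Buyers' price falls by P* − Pb = 95 − 55 = 40; sellers' price rises by Ps − P* = 96 − 95 = 1.

Buyers gain 40 per unit; sellers gain 1 per unit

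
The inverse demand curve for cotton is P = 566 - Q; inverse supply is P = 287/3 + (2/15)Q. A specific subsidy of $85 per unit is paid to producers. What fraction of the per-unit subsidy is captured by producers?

Producer share = 2/17

Pre-subsidy: 566 - Q = 287/3 + (2/15)Q gives Q* = 415 and P* = 151.
With the subsidy, sellers receive Ps = Pb + 85 for each unit, where Pb is the price buyers pay.
On the curves, Pb = 566 - Q and Ps = 287/3 + (2/15)Q; the wedge Ps − Pb = 85 gives 287/3 + (2/15)Q − (566 - Q) = 85, so Q' = 490.
Then Pb = 566 − 1·490 = 76 and Ps = 287/3 + (2/15)·490 = 161.
Buyers' price falls by P* − Pb = 151 − 76 = 75; sellers' price rises by Ps − P* = 161 − 151 = 10.
So producers capture 10/85 = 2/17 of each unit of subsidy.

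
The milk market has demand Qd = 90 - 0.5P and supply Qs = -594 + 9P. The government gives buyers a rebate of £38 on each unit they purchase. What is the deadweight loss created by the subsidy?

Pre-subsidy: 90 - 0.5P = -594 + 9P gives P* = 72, Q* = 54.
With the rebate, buyers effectively pay Pb = Ps − 38, where Ps is the price sellers receive.
Demand in terms of Ps becomes Qd = 90 − 0.5(Ps − 38) = 109 - 0.5Ps. Setting this equal to supply: 109 - 0.5Ps = -594 + 9Ps, so Ps = 74.
Buyers pay Pb = 74 − 38 = 36; Q' = -594 + 9·74 = 72.
The subsidy expands output by 72 − 54 = 18 past the efficient level; on those units the gap between marginal cost and willingness to pay runs from 0 up to 38.
DWL = ½ × 38 × 18 = 342.

Deadweight loss = £342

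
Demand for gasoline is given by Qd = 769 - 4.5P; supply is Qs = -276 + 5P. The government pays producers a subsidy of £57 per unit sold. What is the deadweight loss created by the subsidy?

Deadweight loss = £3847.5

Pre-subsidy: 769 - 4.5P = -276 + 5P gives P* = 110, Q* = 274.
With the subsidy, sellers receive Ps = Pb + 57 for each unit, where Pb is the price buyers pay.
Supply in terms of Pb becomes Qs = -276 + 5(Pb + 57) = 9 + 5Pb. Setting this equal to demand: 769 - 4.5Pb = 9 + 5Pb, so Pb = 80.
Sellers receive Ps = 80 + 57 = 137; Q' = 769 − 4.5·80 = 409.
The subsidy expands output by 409 − 274 = 135 past the efficient level; on those units the gap between marginal cost and willingness to pay runs from 0 up to 57.
DWL = ½ × 57 × 135 = 3847.5.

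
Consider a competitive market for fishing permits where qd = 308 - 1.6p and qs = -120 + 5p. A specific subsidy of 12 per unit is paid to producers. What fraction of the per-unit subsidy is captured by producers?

Pre-subsidy: 308 - 1.6p = -120 + 5p gives p* = 2140/33, q* = 6740/33.
With the subsidy, sellers receive ps = pb + 12 for each unit, where pb is the price buyers pay.
Supply in terms of pb becomes qs = -120 + 5(pb + 12) = -60 + 5pb. Setting this equal to demand: 308 - 1.6pb = -60 + 5pb, so pb = 1840/33.
Sellers receive ps = 1840/33 + 12 = 2236/33; q' = 308 − 1.6·(1840/33) = 7220/33.
Buyers' price falls by p* − pb = 2140/33 − 1840/33 = 100/11; sellers' price rises by ps − p* = 2236/33 − 2140/33 = 32/11.
So producers capture (32/11)/12 = 8/33 of each unit of subsidy.

Producer share = 8/33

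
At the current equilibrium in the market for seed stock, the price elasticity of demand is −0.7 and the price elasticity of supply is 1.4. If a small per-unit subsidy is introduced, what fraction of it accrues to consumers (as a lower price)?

Consumer share = 2/3

For a small subsidy around the equilibrium, the benefit split depends on the relative slopes, which at a point are proportional to the elasticities.
Buyer share = εs/(εs + |εd|) = 1.4/(1.4 + 0.7) = 2/3; seller share = |εd|/(εs + |εd|) = 1/3.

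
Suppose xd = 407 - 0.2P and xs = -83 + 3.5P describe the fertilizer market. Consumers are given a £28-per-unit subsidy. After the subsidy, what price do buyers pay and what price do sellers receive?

Buyers pay 3920/37; sellers receive 4956/37

Pre-subsidy: 407 - 0.2P = -83 + 3.5P gives P* = 4900/37, x* = 14079/37.
With the rebate, buyers effectively pay Pb = Ps − 28, where Ps is the price sellers receive.
Demand in terms of Ps becomes xd = 407 − 0.2(Ps − 28) = 412.6 - 0.2Ps. Setting this equal to supply: 412.6 - 0.2Ps = -83 + 3.5Ps, so Ps = 4956/37.
Buyers pay Pb = 4956/37 − 28 = 3920/37; x' = -83 + 3.5·(4956/37) = 14275/37.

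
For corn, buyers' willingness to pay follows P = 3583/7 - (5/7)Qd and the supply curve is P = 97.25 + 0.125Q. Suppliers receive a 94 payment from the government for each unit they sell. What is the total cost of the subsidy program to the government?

Government cost = 56964

Pre-subsidy: 3583/7 - (5/7)Q = 97.25 + 0.125Q gives Q* = 494 and P* = 159.
With the subsidy, sellers receive Ps = Pb + 94 for each unit, where Pb is the price buyers pay.
On the curves, Pb = 3583/7 - (5/7)Q and Ps = 97.25 + 0.125Q; the wedge Ps − Pb = 94 gives 97.25 + 0.125Q − (3583/7 - (5/7)Q) = 94, so Q' = 606.
Then Pb = 3583/7 − (5/7)·606 = 79 and Ps = 97.25 + 0.125·606 = 173.
Government outlay = subsidy × quantity = 94 × 606 = 56964.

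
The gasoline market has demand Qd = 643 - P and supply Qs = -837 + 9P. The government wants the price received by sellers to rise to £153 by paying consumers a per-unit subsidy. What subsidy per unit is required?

Required subsidy s = £50 per unit

At a seller price of 153, quantity supplied is -837 + 9·153 = 540.
Buyers absorb 540 only when they pay Pb with 643 − 1·Pb = 540, i.e. Pb = 103.
s = Ps − Pb = 153 − 103 = 50.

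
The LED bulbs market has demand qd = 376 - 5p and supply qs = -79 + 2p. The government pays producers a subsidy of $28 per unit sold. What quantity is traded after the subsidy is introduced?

Pre-subsidy: 376 - 5p = -79 + 2p gives p* = 65, q* = 51.
With the subsidy, sellers receive ps = pb + 28 for each unit, where pb is the price buyers pay.
Supply in terms of pb becomes qs = -79 + 2(pb + 28) = -23 + 2pb. Setting this equal to demand: 376 - 5pb = -23 + 2pb, so pb = 57.
Sellers receive ps = 57 + 28 = 85; q' = 376 − 5·57 = 91.

q' = 91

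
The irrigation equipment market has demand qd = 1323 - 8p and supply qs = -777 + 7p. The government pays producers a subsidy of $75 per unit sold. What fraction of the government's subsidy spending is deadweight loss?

Pre-subsidy: 1323 - 8p = -777 + 7p gives p* = 140, q* = 203.
With the subsidy, sellers receive ps = pb + 75 for each unit, where pb is the price buyers pay.
Supply in terms of pb becomes qs = -777 + 7(pb + 75) = -252 + 7pb. Setting this equal to demand: 1323 - 8pb = -252 + 7pb, so pb = 105.
Sellers receive ps = 105 + 75 = 180; q' = 1323 − 8·105 = 483.
ΔCS = ½(203 + 483)(140 − 105) = 12005; ΔPS = ½(203 + 483)(180 − 140) = 13720.
Government spending = 75 × 483 = 36225.
DWL = ½ × 75 × (483 − 203) = 10500; fraction = 10500 / 36225 = 20/69.

DWL / government spending = 20/69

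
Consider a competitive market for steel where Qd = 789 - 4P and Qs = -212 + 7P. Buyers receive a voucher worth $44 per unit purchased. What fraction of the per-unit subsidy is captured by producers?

Pre-subsidy: 789 - 4P = -212 + 7P gives P* = 91, Q* = 425.
With the rebate, buyers effectively pay Pb = Ps − 44, where Ps is the price sellers receive.
Demand in terms of Ps becomes Qd = 789 − 4(Ps − 44) = 965 - 4Ps. Setting this equal to supply: 965 - 4Ps = -212 + 7Ps, so Ps = 107.
Buyers pay Pb = 107 − 44 = 63; Q' = -212 + 7·107 = 537.
Buyers' price falls by P* − Pb = 91 − 63 = 28; sellers' price rises by Ps − P* = 107 − 91 = 16.
So producers capture 16/44 = 4/11 of each unit of subsidy.

Producer share = 4/11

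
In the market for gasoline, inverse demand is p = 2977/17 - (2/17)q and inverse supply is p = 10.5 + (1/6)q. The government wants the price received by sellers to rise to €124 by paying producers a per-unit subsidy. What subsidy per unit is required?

At a seller price of 124, quantity supplied is -63 + 6·124 = 681.
Buyers absorb 681 only when they pay pb = 2977/17 − (2/17)·681 = 95.
s = ps − pb = 124 − 95 = 29.

Required subsidy s = €29 per unit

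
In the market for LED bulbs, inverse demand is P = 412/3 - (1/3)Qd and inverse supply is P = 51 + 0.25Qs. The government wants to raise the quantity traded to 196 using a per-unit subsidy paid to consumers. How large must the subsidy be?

At Q = 196, from the demand curve buyers pay Pb = 412/3 − (1/3)·196 = 72; from the supply curve sellers need Ps = 51 + 0.25·196 = 100.
The subsidy must fill the gap: s = Ps − Pb = 100 − 72 = 28.

Required subsidy s = 28 per unit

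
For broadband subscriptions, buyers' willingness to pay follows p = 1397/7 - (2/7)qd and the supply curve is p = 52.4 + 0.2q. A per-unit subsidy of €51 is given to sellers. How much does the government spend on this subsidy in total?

Pre-subsidy: 1397/7 - (2/7)q = 52.4 + 0.2q gives q* = 303 and p* = 113.
With the subsidy, sellers receive ps = pb + 51 for each unit, where pb is the price buyers pay.
On the curves, pb = 1397/7 - (2/7)q and ps = 52.4 + 0.2q; the wedge ps − pb = 51 gives 52.4 + 0.2q − (1397/7 - (2/7)q) = 51, so q' = 408.
Then pb = 1397/7 − (2/7)·408 = 83 and ps = 52.4 + 0.2·408 = 134.
Government outlay = subsidy × quantity = 51 × 408 = 20808.

Government cost = €20808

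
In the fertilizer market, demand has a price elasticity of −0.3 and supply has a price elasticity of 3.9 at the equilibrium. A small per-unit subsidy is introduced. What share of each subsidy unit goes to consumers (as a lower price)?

Consumer share = 13/14

For a small subsidy around the equilibrium, the benefit split depends on the relative slopes, which at a point are proportional to the elasticities.
Buyer share = εs/(εs + |εd|) = 3.9/(3.9 + 0.3) = 13/14; seller share = |εd|/(εs + |εd|) = 1/14.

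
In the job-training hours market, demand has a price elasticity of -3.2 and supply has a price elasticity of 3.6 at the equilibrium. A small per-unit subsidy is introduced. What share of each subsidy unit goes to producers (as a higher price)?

For a small subsidy around the equilibrium, the benefit split depends on the relative slopes, which at a point are proportional to the elasticities.
Buyer share = εs/(εs + |εd|) = 3.6/(3.6 + 3.2) = 9/17; seller share = |εd|/(εs + |εd|) = 8/17.
So producers capture 8/17 of the subsidy.

Producer share = 8/17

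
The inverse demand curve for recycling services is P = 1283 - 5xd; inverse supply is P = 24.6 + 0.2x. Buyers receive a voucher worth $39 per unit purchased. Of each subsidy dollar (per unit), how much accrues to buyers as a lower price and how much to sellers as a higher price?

Pre-subsidy: 1283 - 5x = 24.6 + 0.2x gives x* = 242 and P* = 73.
With the rebate, buyers effectively pay Pb = Ps − 39, where Ps is the price sellers receive.
On the curves, Pb = 1283 - 5x and Ps = 24.6 + 0.2x; the wedge Ps − Pb = 39 gives 24.6 + 0.2x − (1283 - 5x) = 39, so x' = 249.5.
Then Pb = 1283 − 5·249.5 = 35.5 and Ps = 24.6 + 0.2·249.5 = 74.5.
Buyers' price falls by P* − Pb = 73 − 35.5 = 37.5; sellers' price rises by Ps − P* = 74.5 − 73 = 1.5.

Buyers gain $37.5 per unit; sellers gain $1.5 per unit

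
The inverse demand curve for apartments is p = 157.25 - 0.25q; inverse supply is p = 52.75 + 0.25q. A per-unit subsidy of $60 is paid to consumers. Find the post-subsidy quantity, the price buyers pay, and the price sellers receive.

Pre-subsidy: 157.25 - 0.25q = 52.75 + 0.25q gives q* = 209 and p* = 105.
With the rebate, buyers effectively pay pb = ps − 60, where ps is the price sellers receive.
On the curves, pb = 157.25 - 0.25q and ps = 52.75 + 0.25q; the wedge ps − pb = 60 gives 52.75 + 0.25q − (157.25 - 0.25q) = 60, so q' = 329.
Then pb = 157.25 − 0.25·329 = 75 and ps = 52.75 + 0.25·329 = 135.

q' = 329; buyers pay $75; sellers receive $135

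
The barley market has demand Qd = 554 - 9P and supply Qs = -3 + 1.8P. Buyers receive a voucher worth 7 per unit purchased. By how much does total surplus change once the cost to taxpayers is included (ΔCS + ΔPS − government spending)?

Net change in total surplus = -36.75

Pre-subsidy: 554 - 9P = -3 + 1.8P gives P* = 2785/54, Q* = 539/6.
With the rebate, buyers effectively pay Pb = Ps − 7, where Ps is the price sellers receive.
Demand in terms of Ps becomes Qd = 554 − 9(Ps − 7) = 617 - 9Ps. Setting this equal to supply: 617 - 9Ps = -3 + 1.8Ps, so Ps = 1550/27.
Buyers pay Pb = 1550/27 − 7 = 1361/27; Q' = -3 + 1.8·(1550/27) = 301/3.
ΔCS = ½(539/6 + 301/3)(2785/54 − 1361/27) = 7987/72; ΔPS = ½(539/6 + 301/3)(1550/27 − 2785/54) = 39935/72.
Government spending = 7 × 301/3 = 2107/3.
Net change = 7987/72 + 39935/72 − 2107/3 = -36.75. The loss equals the DWL triangle ½·7·10.5.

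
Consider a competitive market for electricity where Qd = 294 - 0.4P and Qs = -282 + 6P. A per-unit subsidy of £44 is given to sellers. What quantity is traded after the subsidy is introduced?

Pre-subsidy: 294 - 0.4P = -282 + 6P gives P* = 90, Q* = 258.
With the subsidy, sellers receive Ps = Pb + 44 for each unit, where Pb is the price buyers pay.
Supply in terms of Pb becomes Qs = -282 + 6(Pb + 44) = -18 + 6Pb. Setting this equal to demand: 294 - 0.4Pb = -18 + 6Pb, so Pb = 48.75.
Sellers receive Ps = 48.75 + 44 = 92.75; Q' = 294 − 0.4·48.75 = 274.5.

Q' = 274.5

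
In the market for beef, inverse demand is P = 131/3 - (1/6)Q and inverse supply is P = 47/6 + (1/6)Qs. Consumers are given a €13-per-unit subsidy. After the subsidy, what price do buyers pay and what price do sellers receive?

Pre-subsidy: 131/3 - (1/6)Q = 47/6 + (1/6)Q gives Q* = 107.5 and P* = 25.75.
With the rebate, buyers effectively pay Pb = Ps − 13, where Ps is the price sellers receive.
On the curves, Pb = 131/3 - (1/6)Q and Ps = 47/6 + (1/6)Q; the wedge Ps − Pb = 13 gives 47/6 + (1/6)Q − (131/3 - (1/6)Q) = 13, so Q' = 146.5.
Then Pb = 131/3 − (1/6)·146.5 = 19.25 and Ps = 47/6 + (1/6)·146.5 = 32.25.

Buyers pay €19.25; sellers receive €32.25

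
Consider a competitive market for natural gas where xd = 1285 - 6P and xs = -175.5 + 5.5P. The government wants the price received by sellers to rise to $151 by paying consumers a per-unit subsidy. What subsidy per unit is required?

At a seller price of 151, quantity supplied is -175.5 + 5.5·151 = 655.
Buyers absorb 655 only when they pay Pb with 1285 − 6·Pb = 655, i.e. Pb = 105.
s = Ps − Pb = 151 − 105 = 46.

Required subsidy s = $46 per unit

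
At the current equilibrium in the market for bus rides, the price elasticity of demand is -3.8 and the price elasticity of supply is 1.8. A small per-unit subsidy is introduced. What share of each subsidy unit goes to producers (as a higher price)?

For a small subsidy around the equilibrium, the benefit split depends on the relative slopes, which at a point are proportional to the elasticities.
Buyer share = εs/(εs + |εd|) = 1.8/(1.8 + 3.8) = 9/28; seller share = |εd|/(εs + |εd|) = 19/28.
So producers capture 19/28 of the subsidy.

Producer share = 19/28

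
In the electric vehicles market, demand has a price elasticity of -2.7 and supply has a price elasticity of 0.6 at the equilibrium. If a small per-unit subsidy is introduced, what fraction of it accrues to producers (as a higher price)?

Producer share = 9/11

For a small subsidy around the equilibrium, the benefit split depends on the relative slopes, which at a point are proportional to the elasticities.
Buyer share = εs/(εs + |εd|) = 0.6/(0.6 + 2.7) = 2/11; seller share = |εd|/(εs + |εd|) = 9/11.
So producers capture 9/11 of the subsidy.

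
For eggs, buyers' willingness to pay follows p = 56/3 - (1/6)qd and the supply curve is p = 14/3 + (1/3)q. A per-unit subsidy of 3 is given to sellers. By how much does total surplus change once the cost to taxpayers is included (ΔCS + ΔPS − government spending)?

Net change in total surplus = -9

Pre-subsidy: 56/3 - (1/6)q = 14/3 + (1/3)q gives q* = 28 and p* = 14.
With the subsidy, sellers receive ps = pb + 3 for each unit, where pb is the price buyers pay.
On the curves, pb = 56/3 - (1/6)q and ps = 14/3 + (1/3)q; the wedge ps − pb = 3 gives 14/3 + (1/3)q − (56/3 - (1/6)q) = 3, so q' = 34.
Then pb = 56/3 − (1/6)·34 = 13 and ps = 14/3 + (1/3)·34 = 16.
ΔCS = ½(28 + 34)(14 − 13) = 31; ΔPS = ½(28 + 34)(16 − 14) = 62.
Government spending = 3 × 34 = 102.
Net change = 31 + 62 − 102 = -9. The loss equals the DWL triangle ½·3·6.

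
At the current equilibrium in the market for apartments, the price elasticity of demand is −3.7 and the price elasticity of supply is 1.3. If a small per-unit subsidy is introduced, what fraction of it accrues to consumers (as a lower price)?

Consumer share = 0.26

For a small subsidy around the equilibrium, the benefit split depends on the relative slopes, which at a point are proportional to the elasticities.
Buyer share = εs/(εs + |εd|) = 1.3/(1.3 + 3.7) = 0.26; seller share = |εd|/(εs + |εd|) = 0.74.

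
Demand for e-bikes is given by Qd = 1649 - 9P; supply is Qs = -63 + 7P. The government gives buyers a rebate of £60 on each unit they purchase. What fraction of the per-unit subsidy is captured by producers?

Pre-subsidy: 1649 - 9P = -63 + 7P gives P* = 107, Q* = 686.
With the rebate, buyers effectively pay Pb = Ps − 60, where Ps is the price sellers receive.
Demand in terms of Ps becomes Qd = 1649 − 9(Ps − 60) = 2189 - 9Ps. Setting this equal to supply: 2189 - 9Ps = -63 + 7Ps, so Ps = 140.75.
Buyers pay Pb = 140.75 − 60 = 80.75; Q' = -63 + 7·140.75 = 922.25.
Buyers' price falls by P* − Pb = 107 − 80.75 = 26.25; sellers' price rises by Ps − P* = 140.75 − 107 = 33.75.
So producers capture 33.75/60 = 0.5625 of each unit of subsidy.

Producer share = 0.5625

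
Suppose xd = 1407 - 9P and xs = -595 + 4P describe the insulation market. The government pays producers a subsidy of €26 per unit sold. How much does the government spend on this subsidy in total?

Pre-subsidy: 1407 - 9P = -595 + 4P gives P* = 154, x* = 21.
With the subsidy, sellers receive Ps = Pb + 26 for each unit, where Pb is the price buyers pay.
Supply in terms of Pb becomes xs = -595 + 4(Pb + 26) = -491 + 4Pb. Setting this equal to demand: 1407 - 9Pb = -491 + 4Pb, so Pb = 146.
Sellers receive Ps = 146 + 26 = 172; x' = 1407 − 9·146 = 93.
Government outlay = subsidy × quantity = 26 × 93 = 2418.

Government cost = €2418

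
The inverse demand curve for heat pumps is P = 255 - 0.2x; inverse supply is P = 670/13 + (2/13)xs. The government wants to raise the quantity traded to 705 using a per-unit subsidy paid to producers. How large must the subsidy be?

Required subsidy s = 46 per unit

At x = 705, from the demand curve buyers pay Pb = 255 − 0.2·705 = 114; from the supply curve sellers need Ps = 670/13 + (2/13)·705 = 160.
The subsidy must fill the gap: s = Ps − Pb = 160 − 114 = 46.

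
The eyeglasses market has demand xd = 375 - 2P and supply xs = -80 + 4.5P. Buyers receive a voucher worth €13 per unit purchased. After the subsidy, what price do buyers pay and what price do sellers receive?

Pre-subsidy: 375 - 2P = -80 + 4.5P gives P* = 70, x* = 235.
With the rebate, buyers effectively pay Pb = Ps − 13, where Ps is the price sellers receive.
Demand in terms of Ps becomes xd = 375 − 2(Ps − 13) = 401 - 2Ps. Setting this equal to supply: 401 - 2Ps = -80 + 4.5Ps, so Ps = 74.
Buyers pay Pb = 74 − 13 = 61; x' = -80 + 4.5·74 = 253.

Buyers pay €61; sellers receive €74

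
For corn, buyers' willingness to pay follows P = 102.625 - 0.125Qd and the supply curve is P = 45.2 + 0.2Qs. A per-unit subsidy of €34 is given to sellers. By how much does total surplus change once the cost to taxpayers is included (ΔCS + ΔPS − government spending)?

Net change in total surplus = -23120/13

Pre-subsidy: 102.625 - 0.125Q = 45.2 + 0.2Q gives Q* = 2297/13 and P* = 1047/13.
With the subsidy, sellers receive Ps = Pb + 34 for each unit, where Pb is the price buyers pay.
On the curves, Pb = 102.625 - 0.125Q and Ps = 45.2 + 0.2Q; the wedge Ps − Pb = 34 gives 45.2 + 0.2Q − (102.625 - 0.125Q) = 34, so Q' = 3657/13.
Then Pb = 102.625 − 0.125·(3657/13) = 877/13 and Ps = 45.2 + 0.2·(3657/13) = 1319/13.
ΔCS = ½(2297/13 + 3657/13)(1047/13 − 877/13) = 38930/13; ΔPS = ½(2297/13 + 3657/13)(1319/13 − 1047/13) = 62288/13.
Government spending = 34 × 3657/13 = 124338/13.
Net change = 38930/13 + 62288/13 − 124338/13 = -23120/13. The loss equals the DWL triangle ½·34·1360/13.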